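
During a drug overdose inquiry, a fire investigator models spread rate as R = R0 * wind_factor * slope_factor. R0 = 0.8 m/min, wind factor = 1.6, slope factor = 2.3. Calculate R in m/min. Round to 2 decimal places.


Fire spread rate calculation:
R = R0 * wind_factor * slope_factor
= 0.8 * 1.6 * 2.3
= 1.28 * 2.3
= 2.94 m/min

2.94


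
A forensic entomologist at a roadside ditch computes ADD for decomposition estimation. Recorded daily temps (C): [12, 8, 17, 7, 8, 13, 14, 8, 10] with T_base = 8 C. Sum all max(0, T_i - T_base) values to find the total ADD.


Computing ADD day by day:
Day 1: max(0, 12 - 8) = 4
Day 2: max(0, 8 - 8) = 0
Day 3: max(0, 17 - 8) = 9
Day 4: max(0, 7 - 8) = 0
Day 5: max(0, 8 - 8) = 0
Day 6: max(0, 13 - 8) = 5
Day 7: max(0, 14 - 8) = 6
Day 8: max(0, 8 - 8) = 0
Day 9: max(0, 10 - 8) = 2
Total ADD = 26

26


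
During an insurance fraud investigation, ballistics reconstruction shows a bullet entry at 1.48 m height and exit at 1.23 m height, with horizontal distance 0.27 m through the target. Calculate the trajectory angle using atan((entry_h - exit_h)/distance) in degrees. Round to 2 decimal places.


Bullet trajectory angle:
Height difference = 1.48 - 1.23 = 0.25 m
angle = atan(0.25 / 0.27)
angle = atan(0.925926)
angle = 42.80 degrees

42.80


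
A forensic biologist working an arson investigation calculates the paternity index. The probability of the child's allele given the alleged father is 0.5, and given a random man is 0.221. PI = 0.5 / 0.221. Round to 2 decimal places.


Paternity Index calculation:
PI = P(allele|father) / P(allele|random)
PI = 0.5 / 0.221
PI = 2.26

2.26


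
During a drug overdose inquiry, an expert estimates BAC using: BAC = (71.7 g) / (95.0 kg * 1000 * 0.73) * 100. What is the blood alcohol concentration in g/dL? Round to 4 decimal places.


Applying the Widmark formula:
BAC = (dose_g / (body_wt * 1000 * r)) * 100
Denominator = 95.0 * 1000 * 0.73 = 69350
BAC = (71.7 / 69350) * 100
BAC = 0.1034 g/dL

0.1034


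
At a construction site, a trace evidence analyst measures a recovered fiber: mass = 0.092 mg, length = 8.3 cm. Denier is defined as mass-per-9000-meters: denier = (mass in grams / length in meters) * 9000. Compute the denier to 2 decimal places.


Denier calculation:
Mass in grams = 0.092 mg / 1000 = 0.000092 g
Length in meters = 8.3 cm / 100 = 0.083 m
Linear density = mass / length = 0.000092 / 0.083 = 0.00110843 g/m
Denier = (g/m) * 9000 = 0.00110843 * 9000 = 9.98

9.98


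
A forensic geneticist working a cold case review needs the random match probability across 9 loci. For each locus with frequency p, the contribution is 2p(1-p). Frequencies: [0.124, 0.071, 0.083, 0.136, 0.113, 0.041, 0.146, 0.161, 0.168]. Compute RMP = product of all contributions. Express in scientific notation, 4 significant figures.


Computing RMP for 9 loci:
Locus 1: 2 * 0.124 * 0.876 = 0.217248
Locus 2: 2 * 0.071 * 0.929 = 0.131918
Locus 3: 2 * 0.083 * 0.917 = 0.152222
Locus 4: 2 * 0.136 * 0.864 = 0.235008
Locus 5: 2 * 0.113 * 0.887 = 0.200462
Locus 6: 2 * 0.041 * 0.959 = 0.078638
Locus 7: 2 * 0.146 * 0.854 = 0.249368
Locus 8: 2 * 0.161 * 0.839 = 0.270158
Locus 9: 2 * 0.168 * 0.832 = 0.279552
RMP = 3.044e-07

3.044e-07


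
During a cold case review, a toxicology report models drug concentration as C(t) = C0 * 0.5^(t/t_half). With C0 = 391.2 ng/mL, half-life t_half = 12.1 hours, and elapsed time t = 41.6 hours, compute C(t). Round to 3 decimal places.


Drug concentration decay:
Number of half-lives = t / t_half = 41.6 / 12.1 = 3.438017
Decay factor = 0.5^3.438017 = 0.09226856
C(t) = 391.2 * 0.09226856 = 36.095 ng/mL

36.095


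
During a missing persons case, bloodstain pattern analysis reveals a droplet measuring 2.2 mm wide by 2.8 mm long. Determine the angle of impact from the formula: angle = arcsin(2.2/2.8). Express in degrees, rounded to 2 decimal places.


Blood spatter impact angle calculation:
width / length = 2.2 / 2.8 = 0.785714
angle = arcsin(0.785714)
angle = 51.79 degrees

51.79


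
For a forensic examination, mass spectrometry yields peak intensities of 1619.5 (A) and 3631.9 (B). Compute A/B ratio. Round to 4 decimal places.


Spectral peak ratio:
Peak A = 1619.5 counts
Peak B = 3631.9 counts
Ratio = 1619.5 / 3631.9 = 0.4459

0.4459


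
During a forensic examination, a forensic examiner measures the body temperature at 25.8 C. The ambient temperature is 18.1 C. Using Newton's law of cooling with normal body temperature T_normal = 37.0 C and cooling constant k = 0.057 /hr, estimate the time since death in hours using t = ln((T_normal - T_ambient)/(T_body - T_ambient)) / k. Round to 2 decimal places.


Using Newton's law of cooling:
t = ln((T_normal - T_ambient) / (T_body - T_ambient)) / k
T_normal - T_ambient = 18.9
T_body - T_ambient = 7.7
Ratio = 2.454545
ln(ratio) = 0.897941
t = 0.897941 / 0.057 = 15.75 hours

15.75


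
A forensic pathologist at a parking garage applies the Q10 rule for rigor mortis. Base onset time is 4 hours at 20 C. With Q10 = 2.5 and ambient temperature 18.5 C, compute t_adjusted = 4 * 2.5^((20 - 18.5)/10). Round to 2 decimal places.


Rigor mortis time adjustment:
Exponent = (T_ref - T_actual) / 10 = (20 - 18.5) / 10 = 0.15
Q10 factor = 2.5^0.15 = 1.14734
t_adjusted = 4 * 1.14734 = 4.59 hours

4.59


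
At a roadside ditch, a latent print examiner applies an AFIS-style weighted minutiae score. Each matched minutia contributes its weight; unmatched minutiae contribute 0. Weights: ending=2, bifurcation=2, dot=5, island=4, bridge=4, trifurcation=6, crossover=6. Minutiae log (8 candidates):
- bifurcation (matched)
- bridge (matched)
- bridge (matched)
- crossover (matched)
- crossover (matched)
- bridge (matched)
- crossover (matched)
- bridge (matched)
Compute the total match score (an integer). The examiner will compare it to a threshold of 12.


Weighted minutiae match score:
  bifurcation: matched, +2 (running total 2)
  bridge: matched, +4 (running total 6)
  bridge: matched, +4 (running total 10)
  crossover: matched, +6 (running total 16)
  crossover: matched, +6 (running total 22)
  bridge: matched, +4 (running total 26)
  crossover: matched, +6 (running total 32)
  bridge: matched, +4 (running total 36)
Total score = 36
Threshold = 12; verdict = identification

36


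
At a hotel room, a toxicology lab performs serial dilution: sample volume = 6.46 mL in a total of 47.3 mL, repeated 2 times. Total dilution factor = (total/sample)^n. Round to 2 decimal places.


Dilution factor calculation:
Single dilution = V_total / V_sample = 47.3 / 6.46 ≈ 7.321981
Number of dilutions = 2
Total DF = (47.3 / 6.46)^2 (full precision, rounded at the end) = 53.61

53.61


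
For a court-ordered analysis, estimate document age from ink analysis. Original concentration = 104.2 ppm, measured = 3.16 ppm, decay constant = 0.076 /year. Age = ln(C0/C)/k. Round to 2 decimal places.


Document age estimation:
C0/C = 104.2 / 3.16 = 32.974684
ln(C0/C) = 3.49574
t = 3.49574 / 0.076 = 46.00 years

46.00


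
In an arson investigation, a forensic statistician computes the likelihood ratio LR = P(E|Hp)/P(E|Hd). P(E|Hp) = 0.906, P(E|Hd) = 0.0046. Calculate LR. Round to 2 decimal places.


Likelihood ratio calculation:
LR = P(E|Hp) / P(E|Hd)
LR = 0.906 / 0.0046
LR = 196.96

196.96


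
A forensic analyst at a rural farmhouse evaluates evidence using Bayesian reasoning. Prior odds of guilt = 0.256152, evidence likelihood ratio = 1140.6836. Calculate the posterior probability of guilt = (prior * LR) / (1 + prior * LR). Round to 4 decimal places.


Bayesian evidence evaluation:
Posterior odds = prior_odds * LR = 0.256152 * 1140.6836 = 292.1884
Posterior probability = posterior_odds / (1 + posterior_odds)
= 292.1884 / (1 + 292.1884)
= 292.1884 / 293.1884
= 0.9966

0.9966


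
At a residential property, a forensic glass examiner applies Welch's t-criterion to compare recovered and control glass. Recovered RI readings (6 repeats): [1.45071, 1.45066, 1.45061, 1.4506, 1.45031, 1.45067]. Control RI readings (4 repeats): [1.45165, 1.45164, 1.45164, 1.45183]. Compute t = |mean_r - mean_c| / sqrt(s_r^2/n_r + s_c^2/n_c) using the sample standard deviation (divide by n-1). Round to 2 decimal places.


Welch's t-criterion for glass RI comparison:
Recovered mean = sum / n_r = 8.70356 / 6 = 1.4505933
Control mean = sum / n_c = 5.80676 / 4 = 1.45169
Recovered sample variance s_r^2 = 2.09067e-08
Control sample variance s_c^2 = 8.73333e-09
Welch SE (unpooled) = sqrt(s_r^2/n_r + s_c^2/n_c) = sqrt(3.48444e-09 + 2.18333e-09) = sqrt(5.66777e-09) = 7.52846e-05
|mean_r - mean_c| = 0.00109667
t = 0.00109667 / 7.52846e-05 = 14.57

14.57


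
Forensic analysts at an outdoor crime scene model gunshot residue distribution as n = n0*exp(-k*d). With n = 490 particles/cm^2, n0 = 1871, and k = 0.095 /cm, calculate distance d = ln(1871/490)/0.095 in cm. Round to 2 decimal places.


GSR distance calculation:
n0/n = 1871 / 490 = 3.818367
ln(n0/n) = 1.339823
d = 1.339823 / 0.095 = 14.10 cm

14.10


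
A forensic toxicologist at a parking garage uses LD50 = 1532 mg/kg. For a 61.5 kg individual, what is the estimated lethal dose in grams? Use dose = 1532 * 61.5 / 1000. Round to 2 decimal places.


Lethal dose calculation:
Lethal dose = LD50 * body_weight / 1000
= 1532 * 61.5 / 1000
= 94218 / 1000
= 94.22 g

94.22


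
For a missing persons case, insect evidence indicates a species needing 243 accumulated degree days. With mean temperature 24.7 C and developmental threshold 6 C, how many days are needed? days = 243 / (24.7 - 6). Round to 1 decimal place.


Insect development time:
Effective temperature = avg_temp - T_base = 24.7 - 6 = 18.7 C
Days = ADD / effective_temp = 243 / 18.7 = 13.0 days

13.0


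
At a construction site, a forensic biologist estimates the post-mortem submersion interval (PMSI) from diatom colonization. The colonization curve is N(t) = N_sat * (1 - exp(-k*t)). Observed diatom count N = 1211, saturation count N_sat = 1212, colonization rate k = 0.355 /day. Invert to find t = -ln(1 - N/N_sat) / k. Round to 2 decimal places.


PMSI from diatom colonization curve:
N / N_sat = 1211 / 1212 = 0.999175
1 - N/N_sat = 0.000825
ln(1 - N/N_sat) = -7.100127
t = -ln(1 - N/N_sat) / k = -(-7.100127) / 0.355 = 20.00 days

20.00


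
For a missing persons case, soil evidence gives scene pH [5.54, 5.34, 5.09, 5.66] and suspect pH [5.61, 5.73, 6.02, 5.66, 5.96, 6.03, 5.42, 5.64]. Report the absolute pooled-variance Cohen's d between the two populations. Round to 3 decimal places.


Pooled-variance Cohen's d for soil pH comparison:
Scene mean = 21.63 / 4 = 5.4075
Suspect mean = 46.07 / 8 = 5.75875
Scene sample variance s_s^2 = 0.062225
Suspect sample variance s_c^2 = 0.049127
Pooled variance = ((n_s-1)*s_s^2 + (n_c-1)*s_c^2) / (n_s + n_c - 2) = 0.053056
Pooled SD = sqrt(0.053056) = 0.230339
Mean difference = -0.35125
|d| = |-0.35125| / 0.230339 = 1.525

1.525


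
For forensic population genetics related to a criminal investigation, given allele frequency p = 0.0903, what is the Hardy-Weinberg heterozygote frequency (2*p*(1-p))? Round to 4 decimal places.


Hardy-Weinberg heterozygote frequency:
q = 1 - p = 1 - 0.0903 = 0.9097
2pq = 2 * 0.0903 * 0.9097 = 0.1643

0.1643


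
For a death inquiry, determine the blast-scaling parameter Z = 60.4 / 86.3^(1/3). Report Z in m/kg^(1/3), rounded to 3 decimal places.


Scaled distance calculation:
W^(1/3) = 86.3^(1/3) = 4.419132
Z = R / W^(1/3) = 60.4 / 4.419132
Z = 13.668 m/kg^(1/3)

13.668


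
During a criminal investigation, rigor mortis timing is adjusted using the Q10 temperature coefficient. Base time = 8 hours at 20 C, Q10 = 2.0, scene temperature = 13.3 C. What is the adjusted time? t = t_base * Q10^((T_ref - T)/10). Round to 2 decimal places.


Rigor mortis time adjustment:
Exponent = (T_ref - T_actual) / 10 = (20 - 13.3) / 10 = 0.67
Q10 factor = 2.0^0.67 = 1.59107
t_adjusted = 8 * 1.59107 = 12.73 hours

12.73


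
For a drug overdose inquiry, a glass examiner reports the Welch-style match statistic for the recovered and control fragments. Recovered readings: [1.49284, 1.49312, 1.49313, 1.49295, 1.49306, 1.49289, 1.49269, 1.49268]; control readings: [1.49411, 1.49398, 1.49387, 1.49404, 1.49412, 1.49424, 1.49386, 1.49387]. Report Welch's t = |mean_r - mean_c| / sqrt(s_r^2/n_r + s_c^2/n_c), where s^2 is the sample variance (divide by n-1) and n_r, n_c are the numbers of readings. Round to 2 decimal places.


Welch's t-criterion for glass RI comparison:
Recovered mean = sum / n_r = 11.94336 / 8 = 1.49292
Control mean = sum / n_c = 11.95209 / 8 = 1.4940113
Recovered sample variance s_r^2 = 3.17714e-08
Control sample variance s_c^2 = 1.97839e-08
Welch SE (unpooled) = sqrt(s_r^2/n_r + s_c^2/n_c) = sqrt(3.97143e-09 + 2.47299e-09) = sqrt(6.44442e-09) = 8.02771e-05
|mean_r - mean_c| = 0.00109125
t = 0.00109125 / 8.02771e-05 = 13.59

13.59


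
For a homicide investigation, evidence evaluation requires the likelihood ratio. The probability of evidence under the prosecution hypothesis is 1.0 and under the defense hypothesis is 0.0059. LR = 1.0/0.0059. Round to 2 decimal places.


Likelihood ratio calculation:
LR = P(E|Hp) / P(E|Hd)
LR = 1.0 / 0.0059
LR = 169.49

169.49


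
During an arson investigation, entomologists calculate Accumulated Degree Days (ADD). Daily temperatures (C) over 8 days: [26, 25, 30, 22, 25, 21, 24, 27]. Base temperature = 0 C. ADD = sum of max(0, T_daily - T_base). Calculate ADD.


Computing ADD day by day:
Day 1: max(0, 26 - 0) = 26
Day 2: max(0, 25 - 0) = 25
Day 3: max(0, 30 - 0) = 30
Day 4: max(0, 22 - 0) = 22
Day 5: max(0, 25 - 0) = 25
Day 6: max(0, 21 - 0) = 21
Day 7: max(0, 24 - 0) = 24
Day 8: max(0, 27 - 0) = 27
Total ADD = 200

200


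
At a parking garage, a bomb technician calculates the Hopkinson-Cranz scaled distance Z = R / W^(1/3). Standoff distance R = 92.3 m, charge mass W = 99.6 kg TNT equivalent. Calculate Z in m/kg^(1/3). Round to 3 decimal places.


Scaled distance calculation:
W^(1/3) = 99.6^(1/3) = 4.635392
Z = R / W^(1/3) = 92.3 / 4.635392
Z = 19.912 m/kg^(1/3)

19.912


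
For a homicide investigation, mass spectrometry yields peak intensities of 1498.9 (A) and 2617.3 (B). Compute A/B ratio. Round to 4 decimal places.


Spectral peak ratio:
Peak A = 1498.9 counts
Peak B = 2617.3 counts
Ratio = 1498.9 / 2617.3 = 0.5727

0.5727


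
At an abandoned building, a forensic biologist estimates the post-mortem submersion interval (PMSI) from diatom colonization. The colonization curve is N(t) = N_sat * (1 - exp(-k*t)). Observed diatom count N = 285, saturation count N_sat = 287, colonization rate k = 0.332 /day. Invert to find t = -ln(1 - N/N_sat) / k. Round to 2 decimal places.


PMSI from diatom colonization curve:
N / N_sat = 285 / 287 = 0.993031
1 - N/N_sat = 0.006969
ln(1 - N/N_sat) = -4.966284
t = -ln(1 - N/N_sat) / k = -(-4.966284) / 0.332 = 14.96 days

14.96


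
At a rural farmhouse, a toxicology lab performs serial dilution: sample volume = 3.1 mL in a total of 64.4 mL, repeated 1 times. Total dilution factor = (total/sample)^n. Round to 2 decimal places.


Dilution factor calculation:
Single dilution = V_total / V_sample = 64.4 / 3.1 ≈ 20.774194
Number of dilutions = 1
Total DF = (64.4 / 3.1)^1 (full precision, rounded at the end) = 20.77

20.77


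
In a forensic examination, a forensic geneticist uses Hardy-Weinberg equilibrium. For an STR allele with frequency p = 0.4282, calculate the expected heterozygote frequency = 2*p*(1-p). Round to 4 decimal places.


Hardy-Weinberg heterozygote frequency:
q = 1 - p = 1 - 0.4282 = 0.5718
2pq = 2 * 0.4282 * 0.5718 = 0.4897

0.4897


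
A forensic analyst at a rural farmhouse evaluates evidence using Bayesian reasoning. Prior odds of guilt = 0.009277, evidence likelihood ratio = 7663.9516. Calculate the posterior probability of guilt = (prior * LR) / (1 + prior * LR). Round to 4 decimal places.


Bayesian evidence evaluation:
Posterior odds = prior_odds * LR = 0.009277 * 7663.9516 = 71.09848
Posterior probability = posterior_odds / (1 + posterior_odds)
= 71.09848 / (1 + 71.09848)
= 71.09848 / 72.09848
= 0.9861

0.9861


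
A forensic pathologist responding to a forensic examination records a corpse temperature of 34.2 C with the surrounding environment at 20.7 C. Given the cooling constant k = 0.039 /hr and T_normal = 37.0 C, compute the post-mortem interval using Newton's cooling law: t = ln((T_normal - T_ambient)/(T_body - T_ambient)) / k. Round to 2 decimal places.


Using Newton's law of cooling:
t = ln((T_normal - T_ambient) / (T_body - T_ambient)) / k
T_normal - T_ambient = 16.3
T_body - T_ambient = 13.5
Ratio = 1.207407
ln(ratio) = 0.188475
t = 0.188475 / 0.039 = 4.83 hours

4.83


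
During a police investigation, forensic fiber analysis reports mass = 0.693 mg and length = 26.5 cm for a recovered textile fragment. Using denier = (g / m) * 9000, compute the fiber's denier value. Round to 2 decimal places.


Denier calculation:
Mass in grams = 0.693 mg / 1000 = 0.000693 g
Length in meters = 26.5 cm / 100 = 0.265 m
Linear density = mass / length = 0.000693 / 0.265 = 0.00261509 g/m
Denier = (g/m) * 9000 = 0.00261509 * 9000 = 23.54

23.54


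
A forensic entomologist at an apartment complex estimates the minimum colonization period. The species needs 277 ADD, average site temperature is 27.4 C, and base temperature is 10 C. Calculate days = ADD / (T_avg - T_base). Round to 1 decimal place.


Insect development time:
Effective temperature = avg_temp - T_base = 27.4 - 10 = 17.4 C
Days = ADD / effective_temp = 277 / 17.4 = 15.9 days

15.9


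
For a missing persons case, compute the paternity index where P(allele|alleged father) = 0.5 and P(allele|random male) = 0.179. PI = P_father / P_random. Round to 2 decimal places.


Paternity Index calculation:
PI = P(allele|father) / P(allele|random)
PI = 0.5 / 0.179
PI = 2.79

2.79


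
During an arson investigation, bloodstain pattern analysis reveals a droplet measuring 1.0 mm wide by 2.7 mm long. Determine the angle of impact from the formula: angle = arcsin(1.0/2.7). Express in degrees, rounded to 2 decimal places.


Blood spatter impact angle calculation:
width / length = 1.0 / 2.7 = 0.37037
angle = arcsin(0.37037)
angle = 21.74 degrees

21.74


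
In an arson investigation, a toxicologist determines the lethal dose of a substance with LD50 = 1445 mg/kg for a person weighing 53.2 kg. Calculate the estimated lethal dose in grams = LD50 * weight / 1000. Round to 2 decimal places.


Lethal dose calculation:
Lethal dose = LD50 * body_weight / 1000
= 1445 * 53.2 / 1000
= 76874 / 1000
= 76.87 g

76.87


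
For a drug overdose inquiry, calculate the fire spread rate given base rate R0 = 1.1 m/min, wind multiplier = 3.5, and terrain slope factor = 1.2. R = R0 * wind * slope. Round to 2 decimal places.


Fire spread rate calculation:
R = R0 * wind_factor * slope_factor
= 1.1 * 3.5 * 1.2
= 3.85 * 1.2
= 4.62 m/min

4.62


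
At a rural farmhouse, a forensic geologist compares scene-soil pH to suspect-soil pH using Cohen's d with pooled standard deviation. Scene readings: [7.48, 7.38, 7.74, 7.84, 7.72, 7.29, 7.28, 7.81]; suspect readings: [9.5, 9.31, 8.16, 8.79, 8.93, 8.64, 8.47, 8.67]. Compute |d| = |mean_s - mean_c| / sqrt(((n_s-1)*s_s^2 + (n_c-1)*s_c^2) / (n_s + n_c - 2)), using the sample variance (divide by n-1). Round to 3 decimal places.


Pooled-variance Cohen's d for soil pH comparison:
Scene mean = 60.54 / 8 = 7.5675
Suspect mean = 70.47 / 8 = 8.80875
Scene sample variance s_s^2 = 0.055507
Suspect sample variance s_c^2 = 0.189641
Pooled variance = ((n_s-1)*s_s^2 + (n_c-1)*s_c^2) / (n_s + n_c - 2) = 0.122574
Pooled SD = sqrt(0.122574) = 0.350106
Mean difference = -1.24125
|d| = |-1.24125| / 0.350106 = 3.545

3.545


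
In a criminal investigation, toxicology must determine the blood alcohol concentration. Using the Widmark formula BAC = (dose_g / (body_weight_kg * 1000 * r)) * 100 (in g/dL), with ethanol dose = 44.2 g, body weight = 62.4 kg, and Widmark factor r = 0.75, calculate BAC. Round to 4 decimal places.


Applying the Widmark formula:
BAC = (dose_g / (body_wt * 1000 * r)) * 100
Denominator = 62.4 * 1000 * 0.75 = 46800
BAC = (44.2 / 46800) * 100
BAC = 0.0944 g/dL

0.0944


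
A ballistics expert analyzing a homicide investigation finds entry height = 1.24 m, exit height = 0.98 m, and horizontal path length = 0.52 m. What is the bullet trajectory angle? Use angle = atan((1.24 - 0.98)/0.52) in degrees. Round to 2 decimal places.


Bullet trajectory angle:
Height difference = 1.24 - 0.98 = 0.26 m
angle = atan(0.26 / 0.52)
angle = atan(0.5)
angle = 26.57 degrees

26.57


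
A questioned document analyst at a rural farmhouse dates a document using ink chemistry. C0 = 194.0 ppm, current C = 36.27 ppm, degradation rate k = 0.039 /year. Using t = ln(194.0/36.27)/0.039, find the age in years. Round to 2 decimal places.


Document age estimation:
C0/C = 194.0 / 36.27 = 5.348773
ln(C0/C) = 1.676867
t = 1.676867 / 0.039 = 43.00 years

43.00


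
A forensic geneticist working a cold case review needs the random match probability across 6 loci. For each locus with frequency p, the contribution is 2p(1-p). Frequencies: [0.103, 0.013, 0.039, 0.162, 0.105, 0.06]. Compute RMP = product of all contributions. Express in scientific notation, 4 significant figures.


Computing RMP for 6 loci:
Locus 1: 2 * 0.103 * 0.897 = 0.184782
Locus 2: 2 * 0.013 * 0.987 = 0.025662
Locus 3: 2 * 0.039 * 0.961 = 0.074958
Locus 4: 2 * 0.162 * 0.838 = 0.271512
Locus 5: 2 * 0.105 * 0.895 = 0.18795
Locus 6: 2 * 0.06 * 0.94 = 0.1128
RMP = 2.046e-06

2.046e-06


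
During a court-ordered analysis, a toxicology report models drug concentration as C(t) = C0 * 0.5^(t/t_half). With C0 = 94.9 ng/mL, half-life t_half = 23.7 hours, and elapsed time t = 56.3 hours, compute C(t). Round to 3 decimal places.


Drug concentration decay:
Number of half-lives = t / t_half = 56.3 / 23.7 = 2.375527
Decay factor = 0.5^2.375527 = 0.19270595
C(t) = 94.9 * 0.19270595 = 18.288 ng/mL

18.288


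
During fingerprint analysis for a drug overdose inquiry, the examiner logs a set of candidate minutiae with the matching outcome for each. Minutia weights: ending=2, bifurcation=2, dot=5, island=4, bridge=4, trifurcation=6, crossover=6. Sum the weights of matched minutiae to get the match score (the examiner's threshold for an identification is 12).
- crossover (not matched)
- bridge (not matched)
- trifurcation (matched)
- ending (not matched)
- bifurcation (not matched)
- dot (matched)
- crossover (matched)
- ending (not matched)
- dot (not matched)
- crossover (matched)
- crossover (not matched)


Weighted minutiae match score:
  crossover: not matched, +0
  bridge: not matched, +0
  trifurcation: matched, +6 (running total 6)
  ending: not matched, +0
  bifurcation: not matched, +0
  dot: matched, +5 (running total 11)
  crossover: matched, +6 (running total 17)
  ending: not matched, +0
  dot: not matched, +0
  crossover: matched, +6 (running total 23)
  crossover: not matched, +0
Total score = 23
Threshold = 12; verdict = identification

23


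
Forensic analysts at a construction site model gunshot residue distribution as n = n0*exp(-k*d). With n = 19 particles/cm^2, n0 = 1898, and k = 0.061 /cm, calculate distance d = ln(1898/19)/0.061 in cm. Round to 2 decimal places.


GSR distance calculation:
n0/n = 1898 / 19 = 99.894737
ln(n0/n) = 4.604117
d = 4.604117 / 0.061 = 75.48 cm

75.48


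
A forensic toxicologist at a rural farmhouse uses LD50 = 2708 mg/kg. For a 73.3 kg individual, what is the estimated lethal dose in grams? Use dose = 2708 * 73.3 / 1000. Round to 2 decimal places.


Lethal dose calculation:
Lethal dose = LD50 * body_weight / 1000
= 2708 * 73.3 / 1000
= 198496.4 / 1000
= 198.50 g

198.50


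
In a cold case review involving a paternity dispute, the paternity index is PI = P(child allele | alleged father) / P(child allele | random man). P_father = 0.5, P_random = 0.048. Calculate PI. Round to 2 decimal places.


Paternity Index calculation:
PI = P(allele|father) / P(allele|random)
PI = 0.5 / 0.048
PI = 10.42

10.42


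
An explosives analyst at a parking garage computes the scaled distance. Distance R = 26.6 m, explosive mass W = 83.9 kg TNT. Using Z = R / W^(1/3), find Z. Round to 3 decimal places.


Scaled distance calculation:
W^(1/3) = 83.9^(1/3) = 4.377781
Z = R / W^(1/3) = 26.6 / 4.377781
Z = 6.076 m/kg^(1/3)

6.076


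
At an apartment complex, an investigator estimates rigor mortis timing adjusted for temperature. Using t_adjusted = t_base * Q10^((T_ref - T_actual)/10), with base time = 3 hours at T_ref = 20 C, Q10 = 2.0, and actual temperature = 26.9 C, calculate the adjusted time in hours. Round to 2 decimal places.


Rigor mortis time adjustment:
Exponent = (T_ref - T_actual) / 10 = (20 - 26.9) / 10 = -0.69
Q10 factor = 2.0^-0.69 = 0.61985
t_adjusted = 3 * 0.61985 = 1.86 hours

1.86


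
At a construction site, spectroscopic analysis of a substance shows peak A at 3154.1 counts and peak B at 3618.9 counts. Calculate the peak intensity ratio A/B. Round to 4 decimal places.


Spectral peak ratio:
Peak A = 3154.1 counts
Peak B = 3618.9 counts
Ratio = 3154.1 / 3618.9 = 0.8716

0.8716


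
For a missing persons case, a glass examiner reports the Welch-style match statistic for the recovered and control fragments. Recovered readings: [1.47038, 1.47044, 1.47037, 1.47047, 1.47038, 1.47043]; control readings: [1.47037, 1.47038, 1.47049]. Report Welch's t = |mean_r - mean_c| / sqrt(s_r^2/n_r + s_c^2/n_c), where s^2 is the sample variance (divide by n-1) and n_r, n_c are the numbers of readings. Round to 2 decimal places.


Welch's t-criterion for glass RI comparison:
Recovered mean = sum / n_r = 8.82247 / 6 = 1.4704117
Control mean = sum / n_c = 4.41124 / 3 = 1.4704133
Recovered sample variance s_r^2 = 1.65667e-09
Control sample variance s_c^2 = 4.43333e-09
Welch SE (unpooled) = sqrt(s_r^2/n_r + s_c^2/n_c) = sqrt(2.76111e-10 + 1.47778e-09) = sqrt(1.75389e-09) = 4.18795e-05
|mean_r - mean_c| = 1.66667e-06
t = 1.66667e-06 / 4.18795e-05 = 0.04

0.04


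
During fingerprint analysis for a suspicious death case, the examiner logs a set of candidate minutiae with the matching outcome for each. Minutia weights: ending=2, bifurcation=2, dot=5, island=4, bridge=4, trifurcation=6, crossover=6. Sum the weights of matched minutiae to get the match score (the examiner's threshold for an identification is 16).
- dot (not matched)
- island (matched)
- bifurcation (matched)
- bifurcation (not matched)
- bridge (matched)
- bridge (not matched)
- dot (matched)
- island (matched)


Weighted minutiae match score:
  dot: not matched, +0
  island: matched, +4 (running total 4)
  bifurcation: matched, +2 (running total 6)
  bifurcation: not matched, +0
  bridge: matched, +4 (running total 10)
  bridge: not matched, +0
  dot: matched, +5 (running total 15)
  island: matched, +4 (running total 19)
Total score = 19
Threshold = 16; verdict = identification

19


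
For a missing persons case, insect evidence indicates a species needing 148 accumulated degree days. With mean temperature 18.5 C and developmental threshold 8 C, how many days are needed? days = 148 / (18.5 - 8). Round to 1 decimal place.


Insect development time:
Effective temperature = avg_temp - T_base = 18.5 - 8 = 10.5 C
Days = ADD / effective_temp = 148 / 10.5 = 14.1 days

14.1


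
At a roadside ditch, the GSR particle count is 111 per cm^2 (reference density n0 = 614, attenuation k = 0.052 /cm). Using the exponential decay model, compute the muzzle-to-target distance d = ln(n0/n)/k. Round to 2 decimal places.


GSR distance calculation:
n0/n = 614 / 111 = 5.531532
ln(n0/n) = 1.710465
d = 1.710465 / 0.052 = 32.89 cm

32.89


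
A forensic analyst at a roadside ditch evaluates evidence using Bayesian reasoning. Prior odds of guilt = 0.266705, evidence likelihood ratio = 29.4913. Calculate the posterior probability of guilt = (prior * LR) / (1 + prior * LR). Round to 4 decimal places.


Bayesian evidence evaluation:
Posterior odds = prior_odds * LR = 0.266705 * 29.4913 = 7.865477
Posterior probability = posterior_odds / (1 + posterior_odds)
= 7.865477 / (1 + 7.865477)
= 7.865477 / 8.865477
= 0.8872

0.8872


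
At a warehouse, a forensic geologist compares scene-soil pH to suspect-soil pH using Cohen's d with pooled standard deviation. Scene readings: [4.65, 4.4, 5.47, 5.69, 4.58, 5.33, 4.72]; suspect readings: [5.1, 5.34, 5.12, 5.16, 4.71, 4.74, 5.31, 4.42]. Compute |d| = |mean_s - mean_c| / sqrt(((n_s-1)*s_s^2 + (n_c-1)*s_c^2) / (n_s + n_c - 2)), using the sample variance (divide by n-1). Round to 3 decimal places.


Pooled-variance Cohen's d for soil pH comparison:
Scene mean = 34.84 / 7 = 4.977143
Suspect mean = 39.9 / 8 = 4.9875
Scene sample variance s_s^2 = 0.25659
Suspect sample variance s_c^2 = 0.106936
Pooled variance = ((n_s-1)*s_s^2 + (n_c-1)*s_c^2) / (n_s + n_c - 2) = 0.176007
Pooled SD = sqrt(0.176007) = 0.419532
Mean difference = -0.010357
|d| = |-0.010357| / 0.419532 = 0.025

0.025


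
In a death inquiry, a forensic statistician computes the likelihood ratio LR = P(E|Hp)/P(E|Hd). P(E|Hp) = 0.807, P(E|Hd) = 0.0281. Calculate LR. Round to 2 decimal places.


Likelihood ratio calculation:
LR = P(E|Hp) / P(E|Hd)
LR = 0.807 / 0.0281
LR = 28.72

28.72


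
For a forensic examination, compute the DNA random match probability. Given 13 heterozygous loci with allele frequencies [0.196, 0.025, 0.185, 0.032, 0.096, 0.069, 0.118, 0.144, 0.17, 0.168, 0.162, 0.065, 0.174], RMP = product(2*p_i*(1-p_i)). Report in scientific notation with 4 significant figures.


Computing RMP for 13 loci:
Locus 1: 2 * 0.196 * 0.804 = 0.315168
Locus 2: 2 * 0.025 * 0.975 = 0.04875
Locus 3: 2 * 0.185 * 0.815 = 0.30155
Locus 4: 2 * 0.032 * 0.968 = 0.061952
Locus 5: 2 * 0.096 * 0.904 = 0.173568
Locus 6: 2 * 0.069 * 0.931 = 0.128478
Locus 7: 2 * 0.118 * 0.882 = 0.208152
Locus 8: 2 * 0.144 * 0.856 = 0.246528
Locus 9: 2 * 0.17 * 0.83 = 0.2822
Locus 10: 2 * 0.168 * 0.832 = 0.279552
Locus 11: 2 * 0.162 * 0.838 = 0.271512
Locus 12: 2 * 0.065 * 0.935 = 0.12155
Locus 13: 2 * 0.174 * 0.826 = 0.287448
RMP = 2.458e-10

2.458e-10


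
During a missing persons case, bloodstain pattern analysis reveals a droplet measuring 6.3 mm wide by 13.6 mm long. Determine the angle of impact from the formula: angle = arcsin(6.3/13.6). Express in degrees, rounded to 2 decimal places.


Blood spatter impact angle calculation:
width / length = 6.3 / 13.6 = 0.463235
angle = arcsin(0.463235)
angle = 27.60 degrees

27.60


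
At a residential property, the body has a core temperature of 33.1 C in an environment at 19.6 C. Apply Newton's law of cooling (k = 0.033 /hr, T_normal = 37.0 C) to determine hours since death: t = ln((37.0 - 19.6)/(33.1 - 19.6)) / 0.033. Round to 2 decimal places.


Using Newton's law of cooling:
t = ln((T_normal - T_ambient) / (T_body - T_ambient)) / k
T_normal - T_ambient = 17.4
T_body - T_ambient = 13.5
Ratio = 1.288889
ln(ratio) = 0.253781
t = 0.253781 / 0.033 = 7.69 hours

7.69


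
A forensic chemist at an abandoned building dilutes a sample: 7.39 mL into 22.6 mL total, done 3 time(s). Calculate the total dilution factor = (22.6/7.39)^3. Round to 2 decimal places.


Dilution factor calculation:
Single dilution = V_total / V_sample = 22.6 / 7.39 ≈ 3.058187
Number of dilutions = 3
Total DF = (22.6 / 7.39)^3 (full precision, rounded at the end) = 28.60

28.60


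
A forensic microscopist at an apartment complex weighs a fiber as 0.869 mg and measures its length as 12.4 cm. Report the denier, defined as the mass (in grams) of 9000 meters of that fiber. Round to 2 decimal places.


Denier calculation:
Mass in grams = 0.869 mg / 1000 = 0.000869 g
Length in meters = 12.4 cm / 100 = 0.124 m
Linear density = mass / length = 0.000869 / 0.124 = 0.00700806 g/m
Denier = (g/m) * 9000 = 0.00700806 * 9000 = 63.07

63.07


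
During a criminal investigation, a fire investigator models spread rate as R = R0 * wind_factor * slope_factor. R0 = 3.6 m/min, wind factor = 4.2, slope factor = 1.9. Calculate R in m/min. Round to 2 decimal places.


Fire spread rate calculation:
R = R0 * wind_factor * slope_factor
= 3.6 * 4.2 * 1.9
= 15.12 * 1.9
= 28.73 m/min

28.73


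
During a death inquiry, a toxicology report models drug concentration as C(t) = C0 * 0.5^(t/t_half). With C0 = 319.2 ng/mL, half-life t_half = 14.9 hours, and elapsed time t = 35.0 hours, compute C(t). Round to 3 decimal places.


Drug concentration decay:
Number of half-lives = t / t_half = 35.0 / 14.9 = 2.348993
Decay factor = 0.5^2.348993 = 0.19628298
C(t) = 319.2 * 0.19628298 = 62.654 ng/mL

62.654


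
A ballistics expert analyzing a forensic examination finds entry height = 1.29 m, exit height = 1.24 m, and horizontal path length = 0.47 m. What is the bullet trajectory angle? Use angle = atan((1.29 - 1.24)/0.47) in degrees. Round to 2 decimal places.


Bullet trajectory angle:
Height difference = 1.29 - 1.24 = 0.05 m
angle = atan(0.05 / 0.47)
angle = atan(0.106383)
angle = 6.07 degrees

6.07


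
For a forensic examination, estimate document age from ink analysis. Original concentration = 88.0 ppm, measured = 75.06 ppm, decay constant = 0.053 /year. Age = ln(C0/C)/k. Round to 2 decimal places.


Document age estimation:
C0/C = 88.0 / 75.06 = 1.172395
ln(C0/C) = 0.159049
t = 0.159049 / 0.053 = 3.00 years

3.00


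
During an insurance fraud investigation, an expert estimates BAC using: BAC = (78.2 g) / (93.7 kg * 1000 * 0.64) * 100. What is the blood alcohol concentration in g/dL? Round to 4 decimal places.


Applying the Widmark formula:
BAC = (dose_g / (body_wt * 1000 * r)) * 100
Denominator = 93.7 * 1000 * 0.64 = 59968
BAC = (78.2 / 59968) * 100
BAC = 0.1304 g/dL

0.1304


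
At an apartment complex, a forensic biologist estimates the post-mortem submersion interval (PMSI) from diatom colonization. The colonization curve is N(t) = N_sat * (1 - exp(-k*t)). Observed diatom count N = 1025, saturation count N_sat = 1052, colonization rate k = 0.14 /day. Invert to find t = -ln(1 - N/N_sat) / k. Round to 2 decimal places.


PMSI from diatom colonization curve:
N / N_sat = 1025 / 1052 = 0.974335
1 - N/N_sat = 0.025665
ln(1 - N/N_sat) = -3.662627
t = -ln(1 - N/N_sat) / k = -(-3.662627) / 0.14 = 26.16 days

26.16


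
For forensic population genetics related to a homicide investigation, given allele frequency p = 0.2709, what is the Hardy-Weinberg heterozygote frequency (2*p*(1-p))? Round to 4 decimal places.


Hardy-Weinberg heterozygote frequency:
q = 1 - p = 1 - 0.2709 = 0.7291
2pq = 2 * 0.2709 * 0.7291 = 0.3950

0.3950


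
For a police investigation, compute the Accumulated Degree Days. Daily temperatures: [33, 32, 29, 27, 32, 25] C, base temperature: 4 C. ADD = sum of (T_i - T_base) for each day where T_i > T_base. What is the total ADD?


Computing ADD day by day:
Day 1: max(0, 33 - 4) = 29
Day 2: max(0, 32 - 4) = 28
Day 3: max(0, 29 - 4) = 25
Day 4: max(0, 27 - 4) = 23
Day 5: max(0, 32 - 4) = 28
Day 6: max(0, 25 - 4) = 21
Total ADD = 154

154


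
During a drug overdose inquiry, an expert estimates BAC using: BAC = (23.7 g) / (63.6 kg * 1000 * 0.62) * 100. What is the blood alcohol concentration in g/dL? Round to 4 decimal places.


Applying the Widmark formula:
BAC = (dose_g / (body_wt * 1000 * r)) * 100
Denominator = 63.6 * 1000 * 0.62 = 39432
BAC = (23.7 / 39432) * 100
BAC = 0.0601 g/dL

0.0601


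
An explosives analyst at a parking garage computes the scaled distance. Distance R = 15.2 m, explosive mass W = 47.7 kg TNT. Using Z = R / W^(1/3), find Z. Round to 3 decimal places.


Scaled distance calculation:
W^(1/3) = 47.7^(1/3) = 3.626654
Z = R / W^(1/3) = 15.2 / 3.626654
Z = 4.191 m/kg^(1/3)

4.191


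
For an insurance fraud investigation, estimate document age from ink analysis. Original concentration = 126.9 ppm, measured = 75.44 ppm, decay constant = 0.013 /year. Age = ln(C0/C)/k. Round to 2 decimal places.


Document age estimation:
C0/C = 126.9 / 75.44 = 1.682131
ln(C0/C) = 0.520061
t = 0.520061 / 0.013 = 40.00 years

40.00


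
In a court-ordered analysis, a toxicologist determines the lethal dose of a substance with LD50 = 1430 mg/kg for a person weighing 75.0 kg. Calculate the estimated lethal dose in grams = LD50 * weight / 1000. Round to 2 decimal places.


Lethal dose calculation:
Lethal dose = LD50 * body_weight / 1000
= 1430 * 75.0 / 1000
= 107250 / 1000
= 107.25 g

107.25


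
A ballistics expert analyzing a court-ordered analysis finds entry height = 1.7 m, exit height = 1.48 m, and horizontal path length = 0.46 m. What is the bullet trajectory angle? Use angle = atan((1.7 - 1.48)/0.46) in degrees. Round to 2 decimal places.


Bullet trajectory angle:
Height difference = 1.7 - 1.48 = 0.22 m
angle = atan(0.22 / 0.46)
angle = atan(0.478261)
angle = 25.56 degrees

25.56


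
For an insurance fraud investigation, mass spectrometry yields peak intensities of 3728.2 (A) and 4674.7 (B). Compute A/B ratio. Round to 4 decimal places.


Spectral peak ratio:
Peak A = 3728.2 counts
Peak B = 4674.7 counts
Ratio = 3728.2 / 4674.7 = 0.7975

0.7975


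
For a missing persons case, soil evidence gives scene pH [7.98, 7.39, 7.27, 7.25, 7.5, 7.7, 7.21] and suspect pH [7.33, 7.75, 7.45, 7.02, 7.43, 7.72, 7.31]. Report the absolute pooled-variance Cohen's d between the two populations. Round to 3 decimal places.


Pooled-variance Cohen's d for soil pH comparison:
Scene mean = 52.3 / 7 = 7.471429
Suspect mean = 52.01 / 7 = 7.43
Scene sample variance s_s^2 = 0.079381
Suspect sample variance s_c^2 = 0.063233
Pooled variance = ((n_s-1)*s_s^2 + (n_c-1)*s_c^2) / (n_s + n_c - 2) = 0.071307
Pooled SD = sqrt(0.071307) = 0.267034
Mean difference = 0.041429
|d| = |0.041429| / 0.267034 = 0.155

0.155


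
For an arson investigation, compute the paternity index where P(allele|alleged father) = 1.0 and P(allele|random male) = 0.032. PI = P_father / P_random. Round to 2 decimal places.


Paternity Index calculation:
PI = P(allele|father) / P(allele|random)
PI = 1.0 / 0.032
PI = 31.25

31.25


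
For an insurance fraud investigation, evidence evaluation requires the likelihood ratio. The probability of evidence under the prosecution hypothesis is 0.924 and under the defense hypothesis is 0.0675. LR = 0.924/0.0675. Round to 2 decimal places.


Likelihood ratio calculation:
LR = P(E|Hp) / P(E|Hd)
LR = 0.924 / 0.0675
LR = 13.69

13.69


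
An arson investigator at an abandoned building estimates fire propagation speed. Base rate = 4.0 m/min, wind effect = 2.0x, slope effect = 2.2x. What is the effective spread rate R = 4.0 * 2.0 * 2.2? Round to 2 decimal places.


Fire spread rate calculation:
R = R0 * wind_factor * slope_factor
= 4.0 * 2.0 * 2.2
= 8 * 2.2
= 17.60 m/min

17.60


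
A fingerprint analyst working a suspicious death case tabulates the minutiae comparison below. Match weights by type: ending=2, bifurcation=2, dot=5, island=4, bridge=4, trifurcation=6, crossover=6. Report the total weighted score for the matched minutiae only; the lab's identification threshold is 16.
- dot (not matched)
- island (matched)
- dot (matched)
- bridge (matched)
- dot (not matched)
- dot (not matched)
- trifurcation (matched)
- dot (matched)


Weighted minutiae match score:
  dot: not matched, +0
  island: matched, +4 (running total 4)
  dot: matched, +5 (running total 9)
  bridge: matched, +4 (running total 13)
  dot: not matched, +0
  dot: not matched, +0
  trifurcation: matched, +6 (running total 19)
  dot: matched, +5 (running total 24)
Total score = 24
Threshold = 16; verdict = identification

24


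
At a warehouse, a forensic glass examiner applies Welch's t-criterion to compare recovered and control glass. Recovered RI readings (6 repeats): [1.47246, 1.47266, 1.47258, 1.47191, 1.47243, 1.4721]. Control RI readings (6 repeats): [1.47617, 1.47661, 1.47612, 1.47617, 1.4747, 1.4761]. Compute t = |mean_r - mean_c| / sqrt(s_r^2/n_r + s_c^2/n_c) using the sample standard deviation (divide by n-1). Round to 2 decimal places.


Welch's t-criterion for glass RI comparison:
Recovered mean = sum / n_r = 8.83414 / 6 = 1.4723567
Control mean = sum / n_c = 8.85587 / 6 = 1.4759783
Recovered sample variance s_r^2 = 8.46667e-08
Control sample variance s_c^2 = 4.28297e-07
Welch SE (unpooled) = sqrt(s_r^2/n_r + s_c^2/n_c) = sqrt(1.41111e-08 + 7.13828e-08) = sqrt(8.54939e-08) = 0.000292393
|mean_r - mean_c| = 0.00362167
t = 0.00362167 / 0.000292393 = 12.39

12.39
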